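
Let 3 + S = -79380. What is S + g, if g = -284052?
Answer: -363435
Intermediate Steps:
S = -79383 (S = -3 - 79380 = -79383)
S + g = -79383 - 284052 = -363435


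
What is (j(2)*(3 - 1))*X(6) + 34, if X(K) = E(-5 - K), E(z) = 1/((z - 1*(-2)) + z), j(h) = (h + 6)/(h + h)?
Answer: 169/5 ≈ 33.800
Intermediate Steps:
j(h) = (6 + h)/(2*h) (j(h) = (6 + h)/((2*h)) = (6 + h)*(1/(2*h)) = (6 + h)/(2*h))
E(z) = 1/(2 + 2*z) (E(z) = 1/((z + 2) + z) = 1/((2 + z) + z) = 1/(2 + 2*z))
X(K) = 1/(2*(-4 - K)) (X(K) = 1/(2*(1 + (-5 - K))) = 1/(2*(-4 - K)))
(j(2)*(3 - 1))*X(6) + 34 = (((½)*(6 + 2)/2)*(3 - 1))*(-1/(8 + 2*6)) + 34 = (((½)*(½)*8)*2)*(-1/(8 + 12)) + 34 = (2*2)*(-1/20) + 34 = 4*(-1*1/20) + 34 = 4*(-1/20) + 34 = -⅕ + 34 = 169/5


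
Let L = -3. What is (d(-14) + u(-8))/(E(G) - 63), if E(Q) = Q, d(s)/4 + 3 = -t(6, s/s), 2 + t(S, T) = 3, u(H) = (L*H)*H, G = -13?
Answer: 52/19 ≈ 2.7368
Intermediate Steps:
u(H) = -3*H**2 (u(H) = (-3*H)*H = -3*H**2)
t(S, T) = 1 (t(S, T) = -2 + 3 = 1)
d(s) = -16 (d(s) = -12 + 4*(-1*1) = -12 + 4*(-1) = -12 - 4 = -16)
(d(-14) + u(-8))/(E(G) - 63) = (-16 - 3*(-8)**2)/(-13 - 63) = (-16 - 3*64)/(-76) = (-16 - 192)*(-1/76) = -208*(-1/76) = 52/19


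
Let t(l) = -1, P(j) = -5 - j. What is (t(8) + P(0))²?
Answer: 36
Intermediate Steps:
(t(8) + P(0))² = (-1 + (-5 - 1*0))² = (-1 + (-5 + 0))² = (-1 - 5)² = (-6)² = 36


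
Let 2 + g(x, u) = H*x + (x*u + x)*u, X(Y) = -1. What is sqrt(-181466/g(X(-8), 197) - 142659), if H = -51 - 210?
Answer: I*sqrt(214171206490829)/38747 ≈ 377.7*I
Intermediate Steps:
H = -261
g(x, u) = -2 - 261*x + u*(x + u*x) (g(x, u) = -2 + (-261*x + (x*u + x)*u) = -2 + (-261*x + (u*x + x)*u) = -2 + (-261*x + (x + u*x)*u) = -2 + (-261*x + u*(x + u*x)) = -2 - 261*x + u*(x + u*x))
sqrt(-181466/g(X(-8), 197) - 142659) = sqrt(-181466/(-2 - 261*(-1) + 197*(-1) - 1*197**2) - 142659) = sqrt(-181466/(-2 + 261 - 197 - 1*38809) - 142659) = sqrt(-181466/(-2 + 261 - 197 - 38809) - 142659) = sqrt(-181466/(-38747) - 142659) = sqrt(-181466*(-1/38747) - 142659) = sqrt(181466/38747 - 142659) = sqrt(-5527426807/38747) = I*sqrt(214171206490829)/38747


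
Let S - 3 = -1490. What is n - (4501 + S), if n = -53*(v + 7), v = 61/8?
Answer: -30313/8 ≈ -3789.1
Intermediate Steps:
S = -1487 (S = 3 - 1490 = -1487)
v = 61/8 (v = 61*(⅛) = 61/8 ≈ 7.6250)
n = -6201/8 (n = -53*(61/8 + 7) = -53*117/8 = -6201/8 ≈ -775.13)
n - (4501 + S) = -6201/8 - (4501 - 1487) = -6201/8 - 1*3014 = -6201/8 - 3014 = -30313/8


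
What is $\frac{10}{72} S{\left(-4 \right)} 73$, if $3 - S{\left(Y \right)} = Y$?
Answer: $\frac{2555}{36} \approx 70.972$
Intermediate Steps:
$S{\left(Y \right)} = 3 - Y$
$\frac{10}{72} S{\left(-4 \right)} 73 = \frac{10}{72} \left(3 - -4\right) 73 = 10 \cdot \frac{1}{72} \left(3 + 4\right) 73 = \frac{5}{36} \cdot 7 \cdot 73 = \frac{35}{36} \cdot 73 = \frac{2555}{36}$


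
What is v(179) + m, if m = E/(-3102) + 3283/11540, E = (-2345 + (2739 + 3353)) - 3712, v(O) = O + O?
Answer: 6412567303/17898540 ≈ 358.27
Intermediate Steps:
v(O) = 2*O
E = 35 (E = (-2345 + 6092) - 3712 = 3747 - 3712 = 35)
m = 4889983/17898540 (m = 35/(-3102) + 3283/11540 = 35*(-1/3102) + 3283*(1/11540) = -35/3102 + 3283/11540 = 4889983/17898540 ≈ 0.27321)
v(179) + m = 2*179 + 4889983/17898540 = 358 + 4889983/17898540 = 6412567303/17898540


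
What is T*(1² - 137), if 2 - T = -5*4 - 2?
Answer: -3264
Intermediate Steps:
T = 24 (T = 2 - (-5*4 - 2) = 2 - (-20 - 2) = 2 - 1*(-22) = 2 + 22 = 24)
T*(1² - 137) = 24*(1² - 137) = 24*(1 - 137) = 24*(-136) = -3264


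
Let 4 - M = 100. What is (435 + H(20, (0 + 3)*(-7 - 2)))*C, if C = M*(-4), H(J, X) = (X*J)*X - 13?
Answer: 5760768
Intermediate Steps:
M = -96 (M = 4 - 1*100 = 4 - 100 = -96)
H(J, X) = -13 + J*X**2 (H(J, X) = (J*X)*X - 13 = J*X**2 - 13 = -13 + J*X**2)
C = 384 (C = -96*(-4) = 384)
(435 + H(20, (0 + 3)*(-7 - 2)))*C = (435 + (-13 + 20*((0 + 3)*(-7 - 2))**2))*384 = (435 + (-13 + 20*(3*(-9))**2))*384 = (435 + (-13 + 20*(-27)**2))*384 = (435 + (-13 + 20*729))*384 = (435 + (-13 + 14580))*384 = (435 + 14567)*384 = 15002*384 = 5760768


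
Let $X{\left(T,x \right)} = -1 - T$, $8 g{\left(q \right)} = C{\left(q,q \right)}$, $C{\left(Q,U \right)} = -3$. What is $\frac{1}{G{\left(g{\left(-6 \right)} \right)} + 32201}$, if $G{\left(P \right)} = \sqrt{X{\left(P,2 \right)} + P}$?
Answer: $\frac{32201}{1036904402} - \frac{i}{1036904402} \approx 3.1055 \cdot 10^{-5} - 9.6441 \cdot 10^{-10} i$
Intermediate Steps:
$g{\left(q \right)} = - \frac{3}{8}$ ($g{\left(q \right)} = \frac{1}{8} \left(-3\right) = - \frac{3}{8}$)
$G{\left(P \right)} = i$ ($G{\left(P \right)} = \sqrt{\left(-1 - P\right) + P} = \sqrt{-1} = i$)
$\frac{1}{G{\left(g{\left(-6 \right)} \right)} + 32201} = \frac{1}{i + 32201} = \frac{1}{32201 + i} = \frac{32201 - i}{1036904402}$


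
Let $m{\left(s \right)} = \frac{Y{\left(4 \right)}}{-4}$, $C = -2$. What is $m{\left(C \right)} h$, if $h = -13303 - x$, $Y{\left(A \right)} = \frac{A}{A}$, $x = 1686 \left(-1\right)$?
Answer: $\frac{11617}{4} \approx 2904.3$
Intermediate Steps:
$x = -1686$
$Y{\left(A \right)} = 1$
$h = -11617$ ($h = -13303 - -1686 = -13303 + 1686 = -11617$)
$m{\left(s \right)} = - \frac{1}{4}$ ($m{\left(s \right)} = 1 \frac{1}{-4} = 1 \left(- \frac{1}{4}\right) = - \frac{1}{4}$)
$m{\left(C \right)} h = \left(- \frac{1}{4}\right) \left(-11617\right) = \frac{11617}{4}$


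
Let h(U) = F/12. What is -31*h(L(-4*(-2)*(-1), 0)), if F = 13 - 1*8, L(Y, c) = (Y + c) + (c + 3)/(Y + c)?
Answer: -155/12 ≈ -12.917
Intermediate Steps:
L(Y, c) = Y + c + (3 + c)/(Y + c) (L(Y, c) = (Y + c) + (3 + c)/(Y + c) = Y + c + (3 + c)/(Y + c))
F = 5 (F = 13 - 8 = 5)
h(U) = 5/12
-31*h(L(-4*(-2)*(-1), 0)) = -31*5/12 = -155/12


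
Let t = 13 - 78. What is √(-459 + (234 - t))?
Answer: 4*I*√10 ≈ 12.649*I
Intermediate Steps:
t = -65
√(-459 + (234 - t)) = √(-459 + (234 - 1*(-65))) = √(-459 + (234 + 65)) = √(-459 + 299) = √(-160) = 4*I*√10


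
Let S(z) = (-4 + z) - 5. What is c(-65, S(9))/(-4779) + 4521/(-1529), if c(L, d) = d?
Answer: -411/139 ≈ -2.9568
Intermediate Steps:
S(z) = -9 + z
c(-65, S(9))/(-4779) + 4521/(-1529) = (-9 + 9)/(-4779) + 4521/(-1529) = 0*(-1/4779) + 4521*(-1/1529) = 0 - 411/139 = -411/139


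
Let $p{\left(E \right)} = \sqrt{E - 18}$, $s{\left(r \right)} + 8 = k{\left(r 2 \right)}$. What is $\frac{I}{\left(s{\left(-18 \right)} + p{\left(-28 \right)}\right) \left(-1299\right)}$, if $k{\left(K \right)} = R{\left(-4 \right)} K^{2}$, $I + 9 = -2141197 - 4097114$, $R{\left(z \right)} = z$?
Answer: $- \frac{1079645248}{1167234203} - \frac{207944 i \sqrt{46}}{1167234203} \approx -0.92496 - 0.0012083 i$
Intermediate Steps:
$I = -6238320$ ($I = -9 - 6238311 = -6238320$)
$k{\left(K \right)} = - 4 K^{2}$
$s{\left(r \right)} = -8 - 16 r^{2}$ ($s{\left(r \right)} = -8 - 4 \left(r 2\right)^{2} = -8 - 4 \left(2 r\right)^{2} = -8 - 4 \cdot 4 r^{2} = -8 - 16 r^{2}$)
$p{\left(E \right)} = \sqrt{-18 + E}$
$\frac{I}{\left(s{\left(-18 \right)} + p{\left(-28 \right)}\right) \left(-1299\right)} = - \frac{6238320}{\left(\left(-8 - 16 \left(-18\right)^{2}\right) + \sqrt{-18 - 28}\right) \left(-1299\right)} = - \frac{6238320}{\left(\left(-8 - 5184\right) + \sqrt{-46}\right) \left(-1299\right)} = - \frac{6238320}{\left(\left(-8 - 5184\right) + i \sqrt{46}\right) \left(-1299\right)} = - \frac{6238320}{\left(-5192 + i \sqrt{46}\right) \left(-1299\right)} = - \frac{6238320}{6744408 - 1299 i \sqrt{46}}$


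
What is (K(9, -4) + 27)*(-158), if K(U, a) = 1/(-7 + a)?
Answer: -46768/11 ≈ -4251.6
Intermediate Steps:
(K(9, -4) + 27)*(-158) = (1/(-7 - 4) + 27)*(-158) = (1/(-11) + 27)*(-158) = (-1/11 + 27)*(-158) = (296/11)*(-158) = -46768/11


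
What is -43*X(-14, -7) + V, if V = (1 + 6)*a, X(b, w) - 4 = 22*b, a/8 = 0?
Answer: 13072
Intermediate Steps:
a = 0 (a = 8*0 = 0)
X(b, w) = 4 + 22*b
V = 0 (V = (1 + 6)*0 = 7*0 = 0)
-43*X(-14, -7) + V = -43*(4 + 22*(-14)) + 0 = -43*(4 - 308) + 0 = -43*(-304) + 0 = 13072 + 0 = 13072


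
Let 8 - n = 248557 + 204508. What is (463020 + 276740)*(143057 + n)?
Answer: -229325600000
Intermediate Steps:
n = -453057 (n = 8 - (248557 + 204508) = 8 - 1*453065 = 8 - 453065 = -453057)
(463020 + 276740)*(143057 + n) = (463020 + 276740)*(143057 - 453057) = 739760*(-310000) = -229325600000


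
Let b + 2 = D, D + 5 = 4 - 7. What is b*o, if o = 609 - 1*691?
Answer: 820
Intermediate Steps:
o = -82 (o = 609 - 691 = -82)
D = -8 (D = -5 + (4 - 7) = -5 - 3 = -8)
b = -10 (b = -2 - 8 = -10)
b*o = -10*(-82) = 820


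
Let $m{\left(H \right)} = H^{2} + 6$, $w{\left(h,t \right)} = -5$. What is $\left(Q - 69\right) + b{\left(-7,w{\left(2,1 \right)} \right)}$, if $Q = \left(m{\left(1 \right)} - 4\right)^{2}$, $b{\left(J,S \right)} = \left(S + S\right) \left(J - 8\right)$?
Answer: $90$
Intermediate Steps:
$b{\left(J,S \right)} = 2 S \left(-8 + J\right)$
$m{\left(H \right)} = 6 + H^{2}$
$Q = 9$ ($Q = \left(\left(6 + 1^{2}\right) - 4\right)^{2} = \left(\left(6 + 1\right) - 4\right)^{2} = \left(7 - 4\right)^{2} = 3^{2} = 9$)
$\left(Q - 69\right) + b{\left(-7,w{\left(2,1 \right)} \right)} = \left(9 - 69\right) + 2 \left(-5\right) \left(-8 - 7\right) = -60 + 2 \left(-5\right) \left(-15\right) = -60 + 150 = 90$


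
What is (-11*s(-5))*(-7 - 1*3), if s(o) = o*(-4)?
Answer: 2200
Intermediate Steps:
s(o) = -4*o
(-11*s(-5))*(-7 - 1*3) = (-(-44)*(-5))*(-7 - 1*3) = (-11*20)*(-7 - 3) = -220*(-10) = 2200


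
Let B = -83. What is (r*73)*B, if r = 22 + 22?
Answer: -266596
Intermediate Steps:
r = 44
(r*73)*B = (44*73)*(-83) = 3212*(-83) = -266596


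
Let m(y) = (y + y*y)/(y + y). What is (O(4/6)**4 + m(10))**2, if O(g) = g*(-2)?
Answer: 1968409/26244 ≈ 75.004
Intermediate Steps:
O(g) = -2*g
m(y) = (y + y**2)/(2*y) (m(y) = (y + y**2)/((2*y)) = (y + y**2)*(1/(2*y)) = (y + y**2)/(2*y))
(O(4/6)**4 + m(10))**2 = ((-8/6)**4 + (1/2 + (1/2)*10))**2 = ((-8/6)**4 + (1/2 + 5))**2 = ((-2*2/3)**4 + 11/2)**2 = ((-4/3)**4 + 11/2)**2 = (256/81 + 11/2)**2 = (1403/162)**2 = 1968409/26244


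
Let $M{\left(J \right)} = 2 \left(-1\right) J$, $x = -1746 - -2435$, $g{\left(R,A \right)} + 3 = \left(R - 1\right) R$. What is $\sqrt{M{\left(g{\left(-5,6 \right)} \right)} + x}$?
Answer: $\sqrt{635} \approx 25.199$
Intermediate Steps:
$g{\left(R,A \right)} = -3 + R \left(-1 + R\right)$ ($g{\left(R,A \right)} = -3 + \left(R - 1\right) R = -3 + \left(-1 + R\right) R = -3 + R \left(-1 + R\right)$)
$x = 689$ ($x = -1746 + 2435 = 689$)
$M{\left(J \right)} = - 2 J$
$\sqrt{M{\left(g{\left(-5,6 \right)} \right)} + x} = \sqrt{- 2 \left(-3 + \left(-5\right)^{2} - -5\right) + 689} = \sqrt{- 2 \left(-3 + 25 + 5\right) + 689} = \sqrt{\left(-2\right) 27 + 689} = \sqrt{-54 + 689} = \sqrt{635}$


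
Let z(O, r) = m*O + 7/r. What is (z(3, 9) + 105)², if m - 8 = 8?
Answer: 1915456/81 ≈ 23648.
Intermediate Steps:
m = 16 (m = 8 + 8 = 16)
z(O, r) = 7/r + 16*O (z(O, r) = 16*O + 7/r = 7/r + 16*O)
(z(3, 9) + 105)² = ((7/9 + 16*3) + 105)² = ((7*(⅑) + 48) + 105)² = ((7/9 + 48) + 105)² = (439/9 + 105)² = (1384/9)² = 1915456/81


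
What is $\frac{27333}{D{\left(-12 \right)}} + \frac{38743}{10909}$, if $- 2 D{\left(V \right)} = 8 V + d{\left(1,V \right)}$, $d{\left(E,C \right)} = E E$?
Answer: $\frac{600031979}{1036355} \approx 578.98$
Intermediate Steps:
$d{\left(E,C \right)} = E^{2}$
$D{\left(V \right)} = - \frac{1}{2} - 4 V$ ($D{\left(V \right)} = - \frac{8 V + 1^{2}}{2} = - \frac{8 V + 1}{2} = - \frac{1 + 8 V}{2} = - \frac{1}{2} - 4 V$)
$\frac{27333}{D{\left(-12 \right)}} + \frac{38743}{10909} = \frac{27333}{- \frac{1}{2} - -48} + \frac{38743}{10909} = \frac{27333}{- \frac{1}{2} + 48} + 38743 \cdot \frac{1}{10909} = \frac{27333}{\frac{95}{2}} + \frac{38743}{10909} = 27333 \cdot \frac{2}{95} + \frac{38743}{10909} = \frac{54666}{95} + \frac{38743}{10909} = \frac{600031979}{1036355}$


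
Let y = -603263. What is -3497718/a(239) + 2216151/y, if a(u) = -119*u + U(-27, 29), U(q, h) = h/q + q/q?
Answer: 55269381755259/463251087067 ≈ 119.31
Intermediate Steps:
U(q, h) = 1 + h/q (U(q, h) = h/q + 1 = 1 + h/q)
a(u) = -2/27 - 119*u (a(u) = -119*u + (29 - 27)/(-27) = -119*u - 1/27*2 = -119*u - 2/27 = -2/27 - 119*u)
-3497718/a(239) + 2216151/y = -3497718/(-2/27 - 119*239) + 2216151/(-603263) = -3497718/(-2/27 - 28441) + 2216151*(-1/603263) = -3497718/(-767909/27) - 2216151/603263 = -3497718*(-27/767909) - 2216151/603263 = 94438386/767909 - 2216151/603263 = 55269381755259/463251087067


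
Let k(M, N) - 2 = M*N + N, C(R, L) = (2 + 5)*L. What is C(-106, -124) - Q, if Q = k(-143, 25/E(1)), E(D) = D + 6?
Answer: -2540/7 ≈ -362.86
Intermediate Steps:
E(D) = 6 + D
C(R, L) = 7*L
k(M, N) = 2 + N + M*N (k(M, N) = 2 + (M*N + N) = 2 + (N + M*N) = 2 + N + M*N)
Q = -3536/7 (Q = 2 + 25/(6 + 1) - 3575/(6 + 1) = 2 + 25/7 - 3575/7 = -3536/7 ≈ -505.14)
C(-106, -124) - Q = 7*(-124) - 1*(-3536/7) = -868 + 3536/7 = -2540/7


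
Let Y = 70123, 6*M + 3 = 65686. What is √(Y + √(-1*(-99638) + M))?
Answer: √(2524428 + 6*√3981066)/6 ≈ 265.43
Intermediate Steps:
M = 65683/6 (M = -½ + (⅙)*65686 = -½ + 32843/3 = 65683/6 ≈ 10947.)
√(Y + √(-1*(-99638) + M)) = √(70123 + √(-1*(-99638) + 65683/6)) = √(70123 + √(99638 + 65683/6)) = √(70123 + √(663511/6)) = √(70123 + √3981066/6)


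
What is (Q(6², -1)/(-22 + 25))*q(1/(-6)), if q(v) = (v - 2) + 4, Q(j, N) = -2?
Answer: -11/9 ≈ -1.2222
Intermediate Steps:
q(v) = 2 + v (q(v) = (-2 + v) + 4 = 2 + v)
(Q(6², -1)/(-22 + 25))*q(1/(-6)) = (-2/(-22 + 25))*(2 + 1/(-6)) = (-2/3)*(2 - ⅙) = -2*⅓*(11/6) = -⅔*11/6 = -11/9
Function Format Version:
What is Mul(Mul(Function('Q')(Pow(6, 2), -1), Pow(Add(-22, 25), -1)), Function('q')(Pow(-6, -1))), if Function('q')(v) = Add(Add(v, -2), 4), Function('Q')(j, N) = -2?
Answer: Rational(-11, 9) ≈ -1.2222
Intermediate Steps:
Function('q')(v) = Add(2, v) (Function('q')(v) = Add(Add(-2, v), 4) = Add(2, v))
Mul(Mul(Function('Q')(Pow(6, 2), -1), Pow(Add(-22, 25), -1)), Function('q')(Pow(-6, -1))) = Mul(Mul(-2, Pow(Add(-22, 25), -1)), Add(2, Pow(-6, -1))) = Mul(Mul(-2, Pow(3, -1)), Add(2, Rational(-1, 6))) = Mul(Mul(-2, Rational(1, 3)), Rational(11, 6)) = Mul(Rational(-2, 3), Rational(11, 6)) = Rational(-11, 9)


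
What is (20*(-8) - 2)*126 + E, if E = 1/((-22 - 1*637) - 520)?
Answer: -24065749/1179 ≈ -20412.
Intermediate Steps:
E = -1/1179 (E = 1/((-22 - 637) - 520) = 1/(-659 - 520) = 1/(-1179) = -1/1179 ≈ -0.00084818)
(20*(-8) - 2)*126 + E = (20*(-8) - 2)*126 - 1/1179 = (-160 - 2)*126 - 1/1179 = -162*126 - 1/1179 = -20412 - 1/1179 = -24065749/1179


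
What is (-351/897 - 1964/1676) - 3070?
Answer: -29600654/9637 ≈ -3071.6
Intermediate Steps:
(-351/897 - 1964/1676) - 3070 = (-351*1/897 - 1964*1/1676) - 3070 = (-9/23 - 491/419) - 3070 = -15064/9637 - 3070 = -29600654/9637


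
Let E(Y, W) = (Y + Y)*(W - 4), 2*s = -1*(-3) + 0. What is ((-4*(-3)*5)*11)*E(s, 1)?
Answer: -5940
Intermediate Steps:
s = 3/2 (s = (-1*(-3) + 0)/2 = (3 + 0)/2 = (1/2)*3 = 3/2 ≈ 1.5000)
E(Y, W) = 2*Y*(-4 + W) (E(Y, W) = (2*Y)*(-4 + W) = 2*Y*(-4 + W))
((-4*(-3)*5)*11)*E(s, 1) = ((-4*(-3)*5)*11)*(2*(3/2)*(-4 + 1)) = ((12*5)*11)*(2*(3/2)*(-3)) = (60*11)*(-9) = 660*(-9) = -5940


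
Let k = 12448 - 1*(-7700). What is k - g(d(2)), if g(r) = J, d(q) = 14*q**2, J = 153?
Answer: 19995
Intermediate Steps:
k = 20148 (k = 12448 + 7700 = 20148)
g(r) = 153
k - g(d(2)) = 20148 - 1*153 = 20148 - 153 = 19995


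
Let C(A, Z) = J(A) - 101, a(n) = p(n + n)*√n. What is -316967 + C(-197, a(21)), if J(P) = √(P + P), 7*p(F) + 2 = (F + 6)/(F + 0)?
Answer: -317068 + I*√394 ≈ -3.1707e+5 + 19.849*I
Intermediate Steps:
p(F) = -2/7 + (6 + F)/(7*F) (p(F) = -2/7 + ((F + 6)/(F + 0))/7 = -2/7 + ((6 + F)/F)/7 = -2/7 + (6 + F)/(7*F))
a(n) = (6 - 2*n)/(14*√n) (a(n) = ((6 - (n + n))/(7*(n + n)))*√n = ((6 - 2*n)/(7*((2*n))))*√n = ((1/(2*n))*(6 - 2*n)/7)*√n = ((6 - 2*n)/(14*n))*√n = (6 - 2*n)/(14*√n))
J(P) = √2*√P (J(P) = √(2*P) = √2*√P)
C(A, Z) = -101 + √2*√A (C(A, Z) = √2*√A - 101 = -101 + √2*√A)
-316967 + C(-197, a(21)) = -316967 + (-101 + √2*√(-197)) = -316967 + (-101 + √2*(I*√197)) = -316967 + (-101 + I*√394) = -317068 + I*√394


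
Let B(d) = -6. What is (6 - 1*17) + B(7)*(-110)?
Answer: 649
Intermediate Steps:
(6 - 1*17) + B(7)*(-110) = (6 - 1*17) - 6*(-110) = (6 - 17) + 660 = -11 + 660 = 649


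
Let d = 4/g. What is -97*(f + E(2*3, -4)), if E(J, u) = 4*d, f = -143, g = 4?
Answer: 13483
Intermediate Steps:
d = 1 (d = 4/4 = 4*(¼) = 1)
E(J, u) = 4 (E(J, u) = 4*1 = 4)
-97*(f + E(2*3, -4)) = -97*(-143 + 4) = -97*(-139) = 13483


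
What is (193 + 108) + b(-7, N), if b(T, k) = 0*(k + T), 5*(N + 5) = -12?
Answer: 301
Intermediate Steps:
N = -37/5 (N = -5 + (1/5)*(-12) = -5 - 12/5 = -37/5 ≈ -7.4000)
b(T, k) = 0 (b(T, k) = 0*(T + k) = 0)
(193 + 108) + b(-7, N) = (193 + 108) + 0 = 301 + 0 = 301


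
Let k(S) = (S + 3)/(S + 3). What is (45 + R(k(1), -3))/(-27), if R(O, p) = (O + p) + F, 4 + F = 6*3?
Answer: -19/9 ≈ -2.1111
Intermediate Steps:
F = 14 (F = -4 + 6*3 = -4 + 18 = 14)
k(S) = 1 (k(S) = (3 + S)/(3 + S) = 1)
R(O, p) = 14 + O + p (R(O, p) = (O + p) + 14 = 14 + O + p)
(45 + R(k(1), -3))/(-27) = (45 + (14 + 1 - 3))/(-27) = -(45 + 12)/27 = -1/27*57 = -19/9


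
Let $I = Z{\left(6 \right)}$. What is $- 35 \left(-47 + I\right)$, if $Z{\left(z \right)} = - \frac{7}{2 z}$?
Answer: $\frac{19985}{12} \approx 1665.4$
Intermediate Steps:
$Z{\left(z \right)} = - \frac{7}{2 z}$ ($Z{\left(z \right)} = - 7 \frac{1}{2 z} = - \frac{7}{2 z}$)
$I = - \frac{7}{12}$ ($I = - \frac{7}{2 \cdot 6} = \left(- \frac{7}{2}\right) \frac{1}{6} = - \frac{7}{12} \approx -0.58333$)
$- 35 \left(-47 + I\right) = - 35 \left(-47 - \frac{7}{12}\right) = \left(-35\right) \left(- \frac{571}{12}\right) = \frac{19985}{12}$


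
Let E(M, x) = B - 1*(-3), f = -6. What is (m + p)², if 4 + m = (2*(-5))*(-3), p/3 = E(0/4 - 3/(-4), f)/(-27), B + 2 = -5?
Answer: 56644/81 ≈ 699.31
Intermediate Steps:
B = -7 (B = -2 - 5 = -7)
E(M, x) = -4 (E(M, x) = -7 - 1*(-3) = -7 + 3 = -4)
p = 4/9 (p = 3*(-4/(-27)) = 3*(-4*(-1/27)) = 3*(4/27) = 4/9 ≈ 0.44444)
m = 26 (m = -4 + (2*(-5))*(-3) = -4 - 10*(-3) = -4 + 30 = 26)
(m + p)² = (26 + 4/9)² = (238/9)² = 56644/81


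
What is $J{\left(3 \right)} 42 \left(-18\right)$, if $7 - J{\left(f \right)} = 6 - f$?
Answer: $-3024$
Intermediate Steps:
$J{\left(f \right)} = 1 + f$ ($J{\left(f \right)} = 7 - \left(6 - f\right) = 7 + \left(-6 + f\right) = 1 + f$)
$J{\left(3 \right)} 42 \left(-18\right) = \left(1 + 3\right) 42 \left(-18\right) = 4 \cdot 42 \left(-18\right) = 168 \left(-18\right) = -3024$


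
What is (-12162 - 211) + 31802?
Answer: 19429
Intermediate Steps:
(-12162 - 211) + 31802 = -12373 + 31802 = 19429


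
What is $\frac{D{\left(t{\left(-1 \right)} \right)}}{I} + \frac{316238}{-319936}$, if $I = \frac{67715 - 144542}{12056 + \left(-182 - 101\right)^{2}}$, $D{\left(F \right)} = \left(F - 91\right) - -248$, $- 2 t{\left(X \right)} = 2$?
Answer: $- \frac{770542340191}{4096620512} \approx -188.09$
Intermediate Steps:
$t{\left(X \right)} = -1$ ($t{\left(X \right)} = \left(- \frac{1}{2}\right) 2 = -1$)
$D{\left(F \right)} = 157 + F$ ($D{\left(F \right)} = \left(-91 + F\right) + 248 = 157 + F$)
$I = - \frac{25609}{30715}$ ($I = - \frac{76827}{12056 + \left(-283\right)^{2}} = - \frac{76827}{12056 + 80089} = - \frac{76827}{92145} = \left(-76827\right) \frac{1}{92145} = - \frac{25609}{30715} \approx -0.83376$)
$\frac{D{\left(t{\left(-1 \right)} \right)}}{I} + \frac{316238}{-319936} = \frac{157 - 1}{- \frac{25609}{30715}} + \frac{316238}{-319936} = 156 \left(- \frac{30715}{25609}\right) + 316238 \left(- \frac{1}{319936}\right) = - \frac{4791540}{25609} - \frac{158119}{159968} = - \frac{770542340191}{4096620512}$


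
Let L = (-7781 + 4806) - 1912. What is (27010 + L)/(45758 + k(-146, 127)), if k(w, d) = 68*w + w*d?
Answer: 22123/17288 ≈ 1.2797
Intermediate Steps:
L = -4887 (L = -2975 - 1912 = -4887)
k(w, d) = 68*w + d*w
(27010 + L)/(45758 + k(-146, 127)) = (27010 - 4887)/(45758 - 146*(68 + 127)) = 22123/(45758 - 146*195) = 22123/(45758 - 28470) = 22123/17288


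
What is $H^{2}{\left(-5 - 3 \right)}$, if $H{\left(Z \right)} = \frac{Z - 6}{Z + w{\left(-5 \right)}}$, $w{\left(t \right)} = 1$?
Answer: $4$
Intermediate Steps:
$H{\left(Z \right)} = \frac{-6 + Z}{1 + Z}$ ($H{\left(Z \right)} = \frac{Z - 6}{Z + 1} = \frac{-6 + Z}{1 + Z}$)
$H^{2}{\left(-5 - 3 \right)} = \left(\frac{-6 - 8}{1 - 8}\right)^{2} = \left(\frac{1}{-7} \left(-14\right)\right)^{2} = \left(\left(- \frac{1}{7}\right) \left(-14\right)\right)^{2} = 2^{2} = 4$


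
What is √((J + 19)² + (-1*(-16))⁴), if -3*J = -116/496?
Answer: √9119501233/372 ≈ 256.71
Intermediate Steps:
J = 29/372 (J = -(-116)/(3*496) = -⅓*(-29/124) = 29/372 ≈ 0.077957)
√((J + 19)² + (-1*(-16))⁴) = √((29/372 + 19)² + (-1*(-16))⁴) = √((7097/372)² + 16⁴) = √(50367409/138384 + 65536) = √(9119501233/138384) = √9119501233/372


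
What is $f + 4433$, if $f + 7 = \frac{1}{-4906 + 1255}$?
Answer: $\frac{16159325}{3651} \approx 4426.0$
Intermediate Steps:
$f = - \frac{25558}{3651}$ ($f = -7 + \frac{1}{-4906 + 1255} = -7 + \frac{1}{-3651} = -7 - \frac{1}{3651} = - \frac{25558}{3651} \approx -7.0003$)
$f + 4433 = - \frac{25558}{3651} + 4433 = \frac{16159325}{3651}$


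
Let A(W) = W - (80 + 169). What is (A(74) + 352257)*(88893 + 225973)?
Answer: 110858651012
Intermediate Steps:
A(W) = -249 + W (A(W) = W - 1*249 = W - 249 = -249 + W)
(A(74) + 352257)*(88893 + 225973) = ((-249 + 74) + 352257)*(88893 + 225973) = (-175 + 352257)*314866 = 352082*314866 = 110858651012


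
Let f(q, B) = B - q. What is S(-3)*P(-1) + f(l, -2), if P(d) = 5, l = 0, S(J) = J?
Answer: -17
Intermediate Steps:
S(-3)*P(-1) + f(l, -2) = -3*5 + (-2 - 1*0) = -15 + (-2 + 0) = -15 - 2 = -17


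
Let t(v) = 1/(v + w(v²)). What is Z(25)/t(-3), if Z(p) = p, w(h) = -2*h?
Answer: -525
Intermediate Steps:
t(v) = 1/(v - 2*v²)
Z(25)/t(-3) = 25/((-1/(-3*(-1 + 2*(-3))))) = 25/((-1*(-⅓)/(-1 - 6))) = 25/((-1*(-⅓)/(-7))) = 25/((-1*(-⅓)*(-⅐))) = 25/(-1/21) = 25*(-21) = -525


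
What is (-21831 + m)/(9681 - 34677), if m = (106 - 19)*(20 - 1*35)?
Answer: 1928/2083 ≈ 0.92559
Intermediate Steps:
m = -1305 (m = 87*(20 - 35) = 87*(-15) = -1305)
(-21831 + m)/(9681 - 34677) = (-21831 - 1305)/(9681 - 34677) = -23136/(-24996) = -23136*(-1/24996) = 1928/2083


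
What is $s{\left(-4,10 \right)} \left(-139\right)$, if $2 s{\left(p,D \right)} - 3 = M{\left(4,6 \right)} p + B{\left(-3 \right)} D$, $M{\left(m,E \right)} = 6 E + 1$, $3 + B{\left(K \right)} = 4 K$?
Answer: $\frac{41005}{2} \approx 20503.0$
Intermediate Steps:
$B{\left(K \right)} = -3 + 4 K$
$M{\left(m,E \right)} = 1 + 6 E$
$s{\left(p,D \right)} = \frac{3}{2} - \frac{15 D}{2} + \frac{37 p}{2}$ ($s{\left(p,D \right)} = \frac{3}{2} + \frac{\left(1 + 6 \cdot 6\right) p + \left(-3 + 4 \left(-3\right)\right) D}{2} = \frac{3}{2} + \frac{\left(1 + 36\right) p + \left(-3 - 12\right) D}{2} = \frac{3}{2} + \frac{37 p - 15 D}{2} = \frac{3}{2} + \frac{- 15 D + 37 p}{2} = \frac{3}{2} - \left(- \frac{37 p}{2} + \frac{15 D}{2}\right) = \frac{3}{2} - \frac{15 D}{2} + \frac{37 p}{2}$)
$s{\left(-4,10 \right)} \left(-139\right) = \left(\frac{3}{2} - 75 + \frac{37}{2} \left(-4\right)\right) \left(-139\right) = \left(\frac{3}{2} - 75 - 74\right) \left(-139\right) = \left(- \frac{295}{2}\right) \left(-139\right) = \frac{41005}{2}$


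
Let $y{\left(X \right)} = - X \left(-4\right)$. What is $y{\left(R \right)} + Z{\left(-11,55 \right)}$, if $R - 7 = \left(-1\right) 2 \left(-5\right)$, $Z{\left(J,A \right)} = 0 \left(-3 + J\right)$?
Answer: $68$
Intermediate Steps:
$Z{\left(J,A \right)} = 0$
$R = 17$ ($R = 7 + \left(-1\right) 2 \left(-5\right) = 7 - -10 = 7 + 10 = 17$)
$y{\left(X \right)} = 4 X$
$y{\left(R \right)} + Z{\left(-11,55 \right)} = 4 \cdot 17 + 0 = 68 + 0 = 68$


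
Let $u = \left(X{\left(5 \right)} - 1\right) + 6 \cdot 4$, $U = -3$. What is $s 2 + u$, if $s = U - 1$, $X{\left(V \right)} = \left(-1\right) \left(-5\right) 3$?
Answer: $30$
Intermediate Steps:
$X{\left(V \right)} = 15$ ($X{\left(V \right)} = 5 \cdot 3 = 15$)
$s = -4$ ($s = -3 - 1 = -4$)
$u = 38$ ($u = \left(15 - 1\right) + 6 \cdot 4 = 14 + 24 = 38$)
$s 2 + u = \left(-4\right) 2 + 38 = -8 + 38 = 30$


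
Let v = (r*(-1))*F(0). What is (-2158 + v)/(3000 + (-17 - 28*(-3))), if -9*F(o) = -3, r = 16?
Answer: -6490/9201 ≈ -0.70536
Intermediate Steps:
F(o) = 1/3 (F(o) = -1/9*(-3) = 1/3)
v = -16/3 (v = (16*(-1))*(1/3) = -16*1/3 = -16/3 ≈ -5.3333)
(-2158 + v)/(3000 + (-17 - 28*(-3))) = (-2158 - 16/3)/(3000 + (-17 - 28*(-3))) = -6490/(3*(3000 + (-17 + 84))) = -6490/(3*(3000 + 67)) = -6490/3/3067 = -6490/3*1/3067 = -6490/9201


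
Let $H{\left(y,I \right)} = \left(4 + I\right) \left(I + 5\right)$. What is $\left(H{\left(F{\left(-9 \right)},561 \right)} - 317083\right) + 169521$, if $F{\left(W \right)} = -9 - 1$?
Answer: $172228$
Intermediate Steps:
$F{\left(W \right)} = -10$ ($F{\left(W \right)} = -9 - 1 = -10$)
$H{\left(y,I \right)} = \left(4 + I\right) \left(5 + I\right)$
$\left(H{\left(F{\left(-9 \right)},561 \right)} - 317083\right) + 169521 = \left(\left(20 + 561^{2} + 9 \cdot 561\right) - 317083\right) + 169521 = \left(\left(20 + 314721 + 5049\right) - 317083\right) + 169521 = \left(319790 - 317083\right) + 169521 = 2707 + 169521 = 172228$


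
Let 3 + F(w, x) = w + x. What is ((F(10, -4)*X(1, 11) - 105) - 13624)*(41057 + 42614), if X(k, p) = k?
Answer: -1148468146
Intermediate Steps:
F(w, x) = -3 + w + x (F(w, x) = -3 + (w + x) = -3 + w + x)
((F(10, -4)*X(1, 11) - 105) - 13624)*(41057 + 42614) = (((-3 + 10 - 4)*1 - 105) - 13624)*(41057 + 42614) = ((3*1 - 105) - 13624)*83671 = ((3 - 105) - 13624)*83671 = (-102 - 13624)*83671 = -13726*83671 = -1148468146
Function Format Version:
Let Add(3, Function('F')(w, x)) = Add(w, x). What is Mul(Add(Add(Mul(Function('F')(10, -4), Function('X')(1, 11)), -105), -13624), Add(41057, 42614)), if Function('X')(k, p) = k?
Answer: -1148468146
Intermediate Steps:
Function('F')(w, x) = Add(-3, w, x) (Function('F')(w, x) = Add(-3, Add(w, x)) = Add(-3, w, x))
Mul(Add(Add(Mul(Function('F')(10, -4), Function('X')(1, 11)), -105), -13624), Add(41057, 42614)) = Mul(Add(Add(Mul(Add(-3, 10, -4), 1), -105), -13624), Add(41057, 42614)) = Mul(Add(Add(Mul(3, 1), -105), -13624), 83671) = Mul(Add(Add(3, -105), -13624), 83671) = Mul(Add(-102, -13624), 83671) = Mul(-13726, 83671) = -1148468146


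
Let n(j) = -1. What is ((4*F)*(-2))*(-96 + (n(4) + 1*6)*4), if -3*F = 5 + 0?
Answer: -3040/3 ≈ -1013.3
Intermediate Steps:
F = -5/3 (F = -(5 + 0)/3 = -⅓*5 = -5/3 ≈ -1.6667)
((4*F)*(-2))*(-96 + (n(4) + 1*6)*4) = ((4*(-5/3))*(-2))*(-96 + (-1 + 1*6)*4) = (-20/3*(-2))*(-96 + (-1 + 6)*4) = 40*(-96 + 5*4)/3 = 40*(-96 + 20)/3 = (40/3)*(-76) = -3040/3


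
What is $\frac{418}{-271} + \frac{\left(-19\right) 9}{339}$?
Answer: $- \frac{62681}{30623} \approx -2.0469$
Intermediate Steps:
$\frac{418}{-271} + \frac{\left(-19\right) 9}{339} = 418 \left(- \frac{1}{271}\right) - \frac{57}{113} = - \frac{418}{271} - \frac{57}{113} = - \frac{62681}{30623}$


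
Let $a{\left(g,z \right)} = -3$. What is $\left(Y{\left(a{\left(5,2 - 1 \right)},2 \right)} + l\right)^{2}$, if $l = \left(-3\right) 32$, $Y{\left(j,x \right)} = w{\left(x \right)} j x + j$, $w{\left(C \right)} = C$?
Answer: $12321$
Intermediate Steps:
$Y{\left(j,x \right)} = j + j x^{2}$ ($Y{\left(j,x \right)} = x j x + j = j x x + j = j x^{2} + j = j + j x^{2}$)
$l = -96$
$\left(Y{\left(a{\left(5,2 - 1 \right)},2 \right)} + l\right)^{2} = \left(- 3 \left(1 + 2^{2}\right) - 96\right)^{2} = \left(- 3 \left(1 + 4\right) - 96\right)^{2} = \left(\left(-3\right) 5 - 96\right)^{2} = \left(-15 - 96\right)^{2} = \left(-111\right)^{2} = 12321$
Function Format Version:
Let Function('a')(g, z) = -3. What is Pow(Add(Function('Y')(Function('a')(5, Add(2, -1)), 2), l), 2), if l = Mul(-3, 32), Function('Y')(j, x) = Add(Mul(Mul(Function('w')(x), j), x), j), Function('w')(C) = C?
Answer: 12321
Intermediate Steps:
Function('Y')(j, x) = Add(j, Mul(j, Pow(x, 2))) (Function('Y')(j, x) = Add(Mul(Mul(x, j), x), j) = Add(Mul(Mul(j, x), x), j) = Add(Mul(j, Pow(x, 2)), j) = Add(j, Mul(j, Pow(x, 2))))
l = -96
Pow(Add(Function('Y')(Function('a')(5, Add(2, -1)), 2), l), 2) = Pow(Add(Mul(-3, Add(1, Pow(2, 2))), -96), 2) = Pow(Add(Mul(-3, Add(1, 4)), -96), 2) = Pow(Add(Mul(-3, 5), -96), 2) = Pow(Add(-15, -96), 2) = Pow(-111, 2) = 12321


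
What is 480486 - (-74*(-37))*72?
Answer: 283350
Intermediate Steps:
480486 - (-74*(-37))*72 = 480486 - 2738*72 = 480486 - 1*197136 = 480486 - 197136 = 283350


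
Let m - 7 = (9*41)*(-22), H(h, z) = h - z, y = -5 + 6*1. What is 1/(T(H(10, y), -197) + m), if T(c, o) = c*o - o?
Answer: -1/9687 ≈ -0.00010323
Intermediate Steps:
y = 1 (y = -5 + 6 = 1)
T(c, o) = -o + c*o
m = -8111 (m = 7 + (9*41)*(-22) = 7 + 369*(-22) = 7 - 8118 = -8111)
1/(T(H(10, y), -197) + m) = 1/(-197*(-1 + (10 - 1*1)) - 8111) = 1/(-197*(-1 + (10 - 1)) - 8111) = 1/(-197*(-1 + 9) - 8111) = 1/(-197*8 - 8111) = 1/(-1576 - 8111) = 1/(-9687) = -1/9687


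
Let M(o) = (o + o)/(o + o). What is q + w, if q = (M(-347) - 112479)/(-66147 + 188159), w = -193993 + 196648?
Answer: 161914691/61006 ≈ 2654.1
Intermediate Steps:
M(o) = 1 (M(o) = (2*o)/((2*o)) = (2*o)*(1/(2*o)) = 1)
w = 2655
q = -56239/61006 (q = (1 - 112479)/(-66147 + 188159) = -112478/122012 = -112478*1/122012 = -56239/61006 ≈ -0.92186)
q + w = -56239/61006 + 2655 = 161914691/61006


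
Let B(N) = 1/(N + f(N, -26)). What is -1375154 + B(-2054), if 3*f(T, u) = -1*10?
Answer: -8487450491/6172 ≈ -1.3752e+6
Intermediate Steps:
f(T, u) = -10/3 (f(T, u) = (-1*10)/3 = (1/3)*(-10) = -10/3)
B(N) = 1/(-10/3 + N) (B(N) = 1/(N - 10/3) = 1/(-10/3 + N))
-1375154 + B(-2054) = -1375154 + 3/(-10 + 3*(-2054)) = -1375154 + 3/(-10 - 6162) = -1375154 + 3/(-6172) = -1375154 + 3*(-1/6172) = -1375154 - 3/6172 = -8487450491/6172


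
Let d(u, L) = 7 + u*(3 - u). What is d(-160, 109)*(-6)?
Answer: 156438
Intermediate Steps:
d(-160, 109)*(-6) = (7 - 1*(-160)² + 3*(-160))*(-6) = (7 - 1*25600 - 480)*(-6) = (7 - 25600 - 480)*(-6) = -26073*(-6) = 156438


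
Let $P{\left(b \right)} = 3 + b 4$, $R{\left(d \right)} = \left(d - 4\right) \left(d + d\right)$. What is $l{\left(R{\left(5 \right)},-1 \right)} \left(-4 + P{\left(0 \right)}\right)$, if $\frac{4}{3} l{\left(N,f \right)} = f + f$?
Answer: $\frac{3}{2} \approx 1.5$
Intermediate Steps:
$R{\left(d \right)} = 2 d \left(-4 + d\right)$ ($R{\left(d \right)} = \left(-4 + d\right) 2 d = 2 d \left(-4 + d\right)$)
$P{\left(b \right)} = 3 + 4 b$
$l{\left(N,f \right)} = \frac{3 f}{2}$ ($l{\left(N,f \right)} = \frac{3 \left(f + f\right)}{4} = \frac{3 \cdot 2 f}{4} = \frac{3 f}{2}$)
$l{\left(R{\left(5 \right)},-1 \right)} \left(-4 + P{\left(0 \right)}\right) = \frac{3}{2} \left(-1\right) \left(-4 + \left(3 + 4 \cdot 0\right)\right) = - \frac{3 \left(-4 + \left(3 + 0\right)\right)}{2} = - \frac{3 \left(-4 + 3\right)}{2} = \left(- \frac{3}{2}\right) \left(-1\right) = \frac{3}{2}$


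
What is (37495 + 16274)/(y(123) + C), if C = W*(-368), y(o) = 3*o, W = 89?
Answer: -53769/32383 ≈ -1.6604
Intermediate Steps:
C = -32752 (C = 89*(-368) = -32752)
(37495 + 16274)/(y(123) + C) = (37495 + 16274)/(3*123 - 32752) = 53769/(369 - 32752) = 53769/(-32383) = 53769*(-1/32383) = -53769/32383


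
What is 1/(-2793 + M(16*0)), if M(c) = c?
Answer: -1/2793 ≈ -0.00035804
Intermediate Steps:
1/(-2793 + M(16*0)) = 1/(-2793 + 16*0) = 1/(-2793 + 0) = 1/(-2793) = -1/2793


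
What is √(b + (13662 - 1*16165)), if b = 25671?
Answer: 8*√362 ≈ 152.21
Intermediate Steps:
√(b + (13662 - 1*16165)) = √(25671 + (13662 - 1*16165)) = √(25671 + (13662 - 16165)) = √(25671 - 2503) = √23168 = 8*√362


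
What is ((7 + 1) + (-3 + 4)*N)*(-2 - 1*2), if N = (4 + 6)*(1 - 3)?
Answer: 48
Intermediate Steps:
N = -20 (N = 10*(-2) = -20)
((7 + 1) + (-3 + 4)*N)*(-2 - 1*2) = ((7 + 1) + (-3 + 4)*(-20))*(-2 - 1*2) = (8 + 1*(-20))*(-2 - 2) = (8 - 20)*(-4) = -12*(-4) = 48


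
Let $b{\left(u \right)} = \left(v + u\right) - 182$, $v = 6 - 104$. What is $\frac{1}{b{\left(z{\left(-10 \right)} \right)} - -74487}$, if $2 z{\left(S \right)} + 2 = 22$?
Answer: $\frac{1}{74217} \approx 1.3474 \cdot 10^{-5}$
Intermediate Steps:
$z{\left(S \right)} = 10$ ($z{\left(S \right)} = -1 + \frac{1}{2} \cdot 22 = -1 + 11 = 10$)
$v = -98$
$b{\left(u \right)} = -280 + u$ ($b{\left(u \right)} = \left(-98 + u\right) - 182 = -280 + u$)
$\frac{1}{b{\left(z{\left(-10 \right)} \right)} - -74487} = \frac{1}{\left(-280 + 10\right) - -74487} = \frac{1}{-270 + \left(-136160 + 210647\right)} = \frac{1}{-270 + 74487} = \frac{1}{74217}$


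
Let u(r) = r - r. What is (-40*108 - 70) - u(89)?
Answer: -4390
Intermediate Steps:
u(r) = 0
(-40*108 - 70) - u(89) = (-40*108 - 70) - 1*0 = (-4320 - 70) + 0 = -4390 + 0 = -4390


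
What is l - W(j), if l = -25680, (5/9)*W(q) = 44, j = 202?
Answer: -128796/5 ≈ -25759.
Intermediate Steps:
W(q) = 396/5 (W(q) = (9/5)*44 = 396/5)
l - W(j) = -25680 - 1*396/5 = -25680 - 396/5 = -128796/5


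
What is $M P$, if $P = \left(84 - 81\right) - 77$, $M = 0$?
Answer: $0$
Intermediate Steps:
$P = -74$ ($P = 3 - 77 = -74$)
$M P = 0 \left(-74\right) = 0$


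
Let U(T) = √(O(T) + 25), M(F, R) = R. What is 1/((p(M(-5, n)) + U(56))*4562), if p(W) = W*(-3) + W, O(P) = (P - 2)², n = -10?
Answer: -10/5796021 + √2941/11592042 ≈ 2.9530e-6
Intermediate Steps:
O(P) = (-2 + P)²
U(T) = √(25 + (-2 + T)²) (U(T) = √((-2 + T)² + 25) = √(25 + (-2 + T)²))
p(W) = -2*W (p(W) = -3*W + W = -2*W)
1/((p(M(-5, n)) + U(56))*4562) = 1/(-2*(-10) + √(25 + (-2 + 56)²)*4562) = (1/4562)/(20 + √(25 + 54²)) = (1/4562)/(20 + √(25 + 2916)) = (1/4562)/(20 + √2941) = 1/(4562*(20 + √2941))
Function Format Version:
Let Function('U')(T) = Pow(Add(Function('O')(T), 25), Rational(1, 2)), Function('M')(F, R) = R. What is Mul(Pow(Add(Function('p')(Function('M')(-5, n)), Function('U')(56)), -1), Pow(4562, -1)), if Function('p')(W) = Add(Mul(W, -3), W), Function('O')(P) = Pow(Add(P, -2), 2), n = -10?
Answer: Add(Rational(-10, 5796021), Mul(Rational(1, 11592042), Pow(2941, Rational(1, 2)))) ≈ 2.9530e-6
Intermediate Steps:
Function('O')(P) = Pow(Add(-2, P), 2)
Function('U')(T) = Pow(Add(25, Pow(Add(-2, T), 2)), Rational(1, 2)) (Function('U')(T) = Pow(Add(Pow(Add(-2, T), 2), 25), Rational(1, 2)) = Pow(Add(25, Pow(Add(-2, T), 2)), Rational(1, 2)))
Function('p')(W) = Mul(-2, W) (Function('p')(W) = Add(Mul(-3, W), W) = Mul(-2, W))
Mul(Pow(Add(Function('p')(Function('M')(-5, n)), Function('U')(56)), -1), Pow(4562, -1)) = Mul(Pow(Add(Mul(-2, -10), Pow(Add(25, Pow(Add(-2, 56), 2)), Rational(1, 2))), -1), Pow(4562, -1)) = Mul(Pow(Add(20, Pow(Add(25, Pow(54, 2)), Rational(1, 2))), -1), Rational(1, 4562)) = Mul(Pow(Add(20, Pow(Add(25, 2916), Rational(1, 2))), -1), Rational(1, 4562)) = Mul(Pow(Add(20, Pow(2941, Rational(1, 2))), -1), Rational(1, 4562)) = Mul(Rational(1, 4562), Pow(Add(20, Pow(2941, Rational(1, 2))), -1))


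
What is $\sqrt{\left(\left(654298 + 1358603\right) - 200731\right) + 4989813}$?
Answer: $\sqrt{6801983} \approx 2608.1$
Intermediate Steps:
$\sqrt{\left(\left(654298 + 1358603\right) - 200731\right) + 4989813} = \sqrt{\left(2012901 + \left(-242863 + 42132\right)\right) + 4989813} = \sqrt{\left(2012901 - 200731\right) + 4989813} = \sqrt{1812170 + 4989813} = \sqrt{6801983}$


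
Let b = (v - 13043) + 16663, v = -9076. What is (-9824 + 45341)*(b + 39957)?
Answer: 1225372017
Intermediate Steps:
b = -5456 (b = (-9076 - 13043) + 16663 = -22119 + 16663 = -5456)
(-9824 + 45341)*(b + 39957) = (-9824 + 45341)*(-5456 + 39957) = 35517*34501 = 1225372017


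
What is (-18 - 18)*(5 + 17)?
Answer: -792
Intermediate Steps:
(-18 - 18)*(5 + 17) = -36*22 = -792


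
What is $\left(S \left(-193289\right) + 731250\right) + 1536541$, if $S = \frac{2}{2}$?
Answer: $2074502$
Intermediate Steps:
$S = 1$ ($S = 2 \cdot \frac{1}{2} = 1$)
$\left(S \left(-193289\right) + 731250\right) + 1536541 = \left(1 \left(-193289\right) + 731250\right) + 1536541 = \left(-193289 + 731250\right) + 1536541 = 537961 + 1536541 = 2074502$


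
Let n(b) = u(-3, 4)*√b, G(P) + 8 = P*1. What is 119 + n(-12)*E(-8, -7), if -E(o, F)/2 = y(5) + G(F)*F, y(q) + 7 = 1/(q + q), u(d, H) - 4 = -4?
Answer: 119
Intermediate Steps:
G(P) = -8 + P (G(P) = -8 + P*1 = -8 + P)
u(d, H) = 0 (u(d, H) = 4 - 4 = 0)
y(q) = -7 + 1/(2*q) (y(q) = -7 + 1/(q + q) = -7 + 1/(2*q))
n(b) = 0 (n(b) = 0*√b = 0)
E(o, F) = 69/5 - 2*F*(-8 + F) (E(o, F) = -2*((-7 + (½)/5) + (-8 + F)*F) = -2*((-7 + (½)*(⅕)) + F*(-8 + F)) = -2*((-7 + ⅒) + F*(-8 + F)) = -2*(-69/10 + F*(-8 + F)) = 69/5 - 2*F*(-8 + F))
119 + n(-12)*E(-8, -7) = 119 + 0*(69/5 - 2*(-7)*(-8 - 7)) = 119 + 0*(69/5 - 2*(-7)*(-15)) = 119 + 0*(69/5 - 210) = 119 + 0*(-981/5) = 119 + 0 = 119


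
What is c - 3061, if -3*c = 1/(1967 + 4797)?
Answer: -62113813/20292 ≈ -3061.0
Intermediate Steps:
c = -1/20292 (c = -1/(3*(1967 + 4797)) = -1/3/6764 = -1/3*1/6764 = -1/20292 ≈ -4.9281e-5)
c - 3061 = -1/20292 - 3061 = -62113813/20292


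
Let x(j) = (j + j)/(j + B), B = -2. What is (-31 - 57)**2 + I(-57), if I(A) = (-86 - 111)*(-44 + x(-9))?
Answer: 176986/11 ≈ 16090.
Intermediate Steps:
x(j) = 2*j/(-2 + j) (x(j) = (j + j)/(j - 2) = (2*j)/(-2 + j) = 2*j/(-2 + j))
I(A) = 91802/11 (I(A) = (-86 - 111)*(-44 + 2*(-9)/(-2 - 9)) = -197*(-44 + 2*(-9)/(-11)) = -197*(-44 + 2*(-9)*(-1/11)) = -197*(-44 + 18/11) = -197*(-466/11) = 91802/11)
(-31 - 57)**2 + I(-57) = (-31 - 57)**2 + 91802/11 = (-88)**2 + 91802/11 = 7744 + 91802/11 = 176986/11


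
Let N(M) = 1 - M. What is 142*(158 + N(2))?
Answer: 22294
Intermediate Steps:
142*(158 + N(2)) = 142*(158 + (1 - 1*2)) = 142*(158 + (1 - 2)) = 142*(158 - 1) = 142*157 = 22294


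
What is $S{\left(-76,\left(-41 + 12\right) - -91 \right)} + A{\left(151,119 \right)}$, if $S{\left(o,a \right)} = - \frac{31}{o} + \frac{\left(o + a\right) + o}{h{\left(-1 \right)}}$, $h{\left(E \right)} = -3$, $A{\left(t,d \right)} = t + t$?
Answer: $\frac{25263}{76} \approx 332.41$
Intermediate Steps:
$A{\left(t,d \right)} = 2 t$
$S{\left(o,a \right)} = - \frac{31}{o} - \frac{2 o}{3} - \frac{a}{3}$ ($S{\left(o,a \right)} = - \frac{31}{o} + \frac{\left(o + a\right) + o}{-3} = - \frac{31}{o} + \left(\left(a + o\right) + o\right) \left(- \frac{1}{3}\right) = - \frac{31}{o} + \left(a + 2 o\right) \left(- \frac{1}{3}\right) = - \frac{31}{o} - \left(\frac{a}{3} + \frac{2 o}{3}\right) = - \frac{31}{o} - \frac{2 o}{3} - \frac{a}{3}$)
$S{\left(-76,\left(-41 + 12\right) - -91 \right)} + A{\left(151,119 \right)} = \frac{-93 - 76 \left(- (\left(-41 + 12\right) - -91) - -152\right)}{3 \left(-76\right)} + 2 \cdot 151 = \frac{1}{3} \left(- \frac{1}{76}\right) \left(-93 - 76 \left(- (-29 + 91) + 152\right)\right) + 302 = \frac{1}{3} \left(- \frac{1}{76}\right) \left(-93 - 76 \left(\left(-1\right) 62 + 152\right)\right) + 302 = \frac{1}{3} \left(- \frac{1}{76}\right) \left(-93 - 76 \left(-62 + 152\right)\right) + 302 = \frac{1}{3} \left(- \frac{1}{76}\right) \left(-93 - 6840\right) + 302 = \frac{1}{3} \left(- \frac{1}{76}\right) \left(-6933\right) + 302 = \frac{2311}{76} + 302 = \frac{25263}{76}$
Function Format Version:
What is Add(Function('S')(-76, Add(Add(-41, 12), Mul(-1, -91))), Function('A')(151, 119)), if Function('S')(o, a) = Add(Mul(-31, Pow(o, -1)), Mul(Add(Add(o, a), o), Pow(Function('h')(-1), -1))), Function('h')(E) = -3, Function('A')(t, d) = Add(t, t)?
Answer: Rational(25263, 76) ≈ 332.41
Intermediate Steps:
Function('A')(t, d) = Mul(2, t)
Function('S')(o, a) = Add(Mul(-31, Pow(o, -1)), Mul(Rational(-2, 3), o), Mul(Rational(-1, 3), a)) (Function('S')(o, a) = Add(Mul(-31, Pow(o, -1)), Mul(Add(Add(o, a), o), Pow(-3, -1))) = Add(Mul(-31, Pow(o, -1)), Mul(Add(Add(a, o), o), Rational(-1, 3))) = Add(Mul(-31, Pow(o, -1)), Mul(Add(a, Mul(2, o)), Rational(-1, 3))) = Add(Mul(-31, Pow(o, -1)), Add(Mul(Rational(-2, 3), o), Mul(Rational(-1, 3), a))) = Add(Mul(-31, Pow(o, -1)), Mul(Rational(-2, 3), o), Mul(Rational(-1, 3), a)))
Add(Function('S')(-76, Add(Add(-41, 12), Mul(-1, -91))), Function('A')(151, 119)) = Add(Mul(Rational(1, 3), Pow(-76, -1), Add(-93, Mul(-76, Add(Mul(-1, Add(Add(-41, 12), Mul(-1, -91))), Mul(-2, -76))))), Mul(2, 151)) = Add(Mul(Rational(1, 3), Rational(-1, 76), Add(-93, Mul(-76, Add(Mul(-1, Add(-29, 91)), 152)))), 302) = Add(Mul(Rational(1, 3), Rational(-1, 76), Add(-93, Mul(-76, Add(Mul(-1, 62), 152)))), 302) = Add(Mul(Rational(1, 3), Rational(-1, 76), Add(-93, Mul(-76, Add(-62, 152)))), 302) = Add(Mul(Rational(1, 3), Rational(-1, 76), Add(-93, Mul(-76, 90))), 302) = Add(Mul(Rational(1, 3), Rational(-1, 76), Add(-93, -6840)), 302) = Add(Mul(Rational(1, 3), Rational(-1, 76), -6933), 302) = Add(Rational(2311, 76), 302) = Rational(25263, 76)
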